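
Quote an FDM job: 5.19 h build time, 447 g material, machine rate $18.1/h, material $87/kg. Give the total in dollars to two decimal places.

Machine-time cost: 18.1 × 5.19 → $93.939.
Material cost = 87 × 447/1000 = $38.889.
Total = 93.939 + 38.889 = 132.828 ≈ $132.83.

$132.83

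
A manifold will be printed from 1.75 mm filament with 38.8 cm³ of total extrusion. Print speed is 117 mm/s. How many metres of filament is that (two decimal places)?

Cross-section of 1.75 mm filament: π·(1.75/2)² = 2.4053 mm².
L = 38800 mm³ / 2.4053 mm² = 16131.04 mm, i.e. 16.13 m.

16.13 m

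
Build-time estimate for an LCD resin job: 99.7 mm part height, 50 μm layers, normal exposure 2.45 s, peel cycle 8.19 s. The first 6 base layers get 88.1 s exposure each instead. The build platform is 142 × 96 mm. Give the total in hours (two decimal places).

Layers = ⌈99.7/0.05⌉ = 1994.
Base layers: 6 × (88.1 + 8.19) → 577.74 s.
Remaining layers: 1988 × (2.45 + 8.19) → 21152.32 s.
Total = 577.74 + 21152.32 = 21730.06 s = 6.04 hours.

6.04 hours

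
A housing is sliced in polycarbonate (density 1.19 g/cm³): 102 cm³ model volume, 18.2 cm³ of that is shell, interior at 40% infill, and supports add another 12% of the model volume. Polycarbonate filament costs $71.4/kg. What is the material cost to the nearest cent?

Volume inside the shell: 102 − 18.2 → 83.8 cm³.
Infill volume = 0.40 × 83.8, so 33.52 cm³.
Support: 0.12 × 102 → 12.24 cm³.
Total extruded = 18.2 + 33.52 + 12.24, so 63.96 cm³.
Mass: 63.96 × 1.19 → 76.1124 g.
Cost = 76.1124 g / 1000 × $71.4/kg = $5.43.

$5.43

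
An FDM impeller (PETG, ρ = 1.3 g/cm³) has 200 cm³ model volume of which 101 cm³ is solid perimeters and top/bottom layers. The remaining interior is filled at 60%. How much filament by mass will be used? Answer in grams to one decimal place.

208.5 g

Infill region = 200 − 101 = 99 cm³.
Infill deposited = 0.60 × 99 = 59.4 cm³.
Total extruded = 101 + 59.4 = 160.4 cm³.
Mass = 160.4 × 1.3, so 208.52 g.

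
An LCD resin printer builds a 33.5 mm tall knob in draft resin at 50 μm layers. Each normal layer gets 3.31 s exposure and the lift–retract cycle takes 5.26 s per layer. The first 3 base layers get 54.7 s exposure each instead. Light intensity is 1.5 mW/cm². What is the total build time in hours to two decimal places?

Number of layers: 33.5 / 0.05 → 670 (rounded up).
Bottom layers = 3 × (54.7 + 5.26) = 179.88 s.
Normal layers = 667 × (3.31 + 5.26), so 5716.19 s.
Total = 179.88 + 5716.19 = 5896.07 s = 1.64 hours.

1.64 hours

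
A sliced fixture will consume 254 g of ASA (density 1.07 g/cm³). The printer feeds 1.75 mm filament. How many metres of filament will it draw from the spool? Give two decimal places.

Extruded volume: 254/1.07 = 237.3832 cm³ (237383.2 mm³).
Cross-section of 1.75 mm filament: π·(1.75/2)² = 2.4053 mm².
L = V/A = 237383.2/2.4053 = 98691.72 mm → 98.69 m.

98.69 m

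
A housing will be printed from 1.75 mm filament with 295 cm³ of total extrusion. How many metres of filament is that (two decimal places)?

Cross-section of 1.75 mm filament: π·(1.75/2)² = 2.4053 mm².
Length = 295 cm³ / 2.4053 mm² = 295000 / 2.4053 = 122645.82 mm = 122.65 m.

122.65 m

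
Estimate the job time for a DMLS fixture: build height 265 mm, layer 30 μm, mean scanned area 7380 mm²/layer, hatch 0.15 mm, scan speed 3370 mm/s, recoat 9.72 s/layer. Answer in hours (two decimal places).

Layer count = ceil(265 / 0.03) = 8834.
Per-layer scan distance = 7380 / 0.15 = 49200 mm.
Laser time per layer = 49200 / 3370 = 14.5994 s.
Time per layer = 14.5994 + 9.72, so 24.3194 s.
Build time = 8834 × 24.3194 = 214837.5796 s = 59.68 hours.

59.68 hours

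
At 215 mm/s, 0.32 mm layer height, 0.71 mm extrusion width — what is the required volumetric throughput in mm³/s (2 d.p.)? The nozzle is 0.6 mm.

48.85

A = 0.32 × 0.71 = 0.2272 mm².
Q = v·A = 215 × 0.2272 = 48.85 mm³/s.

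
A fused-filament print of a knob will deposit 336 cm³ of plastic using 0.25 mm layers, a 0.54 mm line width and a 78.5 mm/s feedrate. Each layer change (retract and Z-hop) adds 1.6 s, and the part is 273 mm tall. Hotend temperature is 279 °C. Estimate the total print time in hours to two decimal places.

9.29 hours

Bead cross-section = 0.25 × 0.54, so 0.135 mm².
Path length: 336000 mm³ / 0.135 mm² → 2488888.9 mm.
Print-move time: 2488888.9 / 78.5 → 31705.6 s.
Number of layers: 273 / 0.25 → 1092 (rounded up).
Layer-change overhead = 1092 × 1.6 = 1747.2 s.
Altogether 31705.6 + 1747.2 = 33452.8 s, i.e. 9.29 hours.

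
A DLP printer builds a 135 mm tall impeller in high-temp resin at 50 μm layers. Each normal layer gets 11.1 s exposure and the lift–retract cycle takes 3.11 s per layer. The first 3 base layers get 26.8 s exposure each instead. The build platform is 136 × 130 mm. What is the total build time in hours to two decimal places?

Layer count = ceil(135 / 0.05) = 2700.
Bottom layers = 3 × (26.8 + 3.11), so 89.73 s.
Normal layers: 2697 × (11.1 + 3.11) → 38324.37 s.
Total = 89.73 + 38324.37 = 38414.1 s = 10.67 hours.

10.67 hours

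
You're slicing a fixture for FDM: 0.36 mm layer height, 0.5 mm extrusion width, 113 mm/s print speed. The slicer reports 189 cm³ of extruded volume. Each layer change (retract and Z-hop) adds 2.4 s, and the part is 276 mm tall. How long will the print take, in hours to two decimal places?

3.09 hours

Extrusion cross-section = 0.36 × 0.5 = 0.18 mm².
Path length: 189000 mm³ / 0.18 mm² → 1050000 mm.
Time extruding = 1050000 / 113 = 9292 s.
Number of layers: 276 / 0.36 → 767 (rounded up).
Z-hop total: 767 × 2.4 → 1840.8 s.
Altogether 9292 + 1840.8 = 11132.8 s, i.e. 3.09 hours.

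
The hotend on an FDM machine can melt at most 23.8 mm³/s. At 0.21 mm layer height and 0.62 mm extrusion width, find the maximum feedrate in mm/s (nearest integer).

183 mm/s

A = 0.21 × 0.62 = 0.1302 mm².
v_max = Q/A = 23.8/0.1302 = 182.80 mm/s → 183 mm/s.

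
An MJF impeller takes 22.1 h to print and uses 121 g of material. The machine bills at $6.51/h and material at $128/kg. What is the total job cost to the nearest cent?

$159.36

Machine cost = 6.51 × 22.1 = $143.871.
Material charge = 128 × 121/1000 = $15.488.
Job cost: 143.871 + 15.488 = 159.359 ≈ $159.36.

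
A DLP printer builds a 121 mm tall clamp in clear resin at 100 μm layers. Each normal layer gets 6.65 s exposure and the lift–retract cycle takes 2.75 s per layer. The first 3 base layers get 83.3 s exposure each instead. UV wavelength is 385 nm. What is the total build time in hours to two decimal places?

3.22 hours

Number of layers: 121 / 0.1 → 1210 (rounded up).
Bottom layers: 3 × (83.3 + 2.75) → 258.15 s.
Regular layers = 1207 × (6.65 + 2.75) = 11345.8 s.
Total = 258.15 + 11345.8 = 11603.95 s = 3.22 hours.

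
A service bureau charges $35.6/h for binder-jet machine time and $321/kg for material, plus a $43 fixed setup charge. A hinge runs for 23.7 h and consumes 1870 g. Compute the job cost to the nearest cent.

Time charge = 35.6 × 23.7 = $843.72.
Feedstock cost: 321 × 1870/1000 → $600.27.
Total = 843.72 + 600.27 + 43 = $1486.99.

$1486.99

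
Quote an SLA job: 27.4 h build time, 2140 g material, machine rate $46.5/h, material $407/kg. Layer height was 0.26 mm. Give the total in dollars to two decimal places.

$2145.08

Time charge = 46.5 × 27.4, so $1274.10.
Material cost = 407 × 2140/1000 = $870.98.
Total = 1274.10 + 870.98 = $2145.08.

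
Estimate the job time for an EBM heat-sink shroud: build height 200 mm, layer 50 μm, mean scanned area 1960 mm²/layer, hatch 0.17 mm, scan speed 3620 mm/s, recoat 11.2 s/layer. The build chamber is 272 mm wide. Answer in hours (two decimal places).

Layers = ⌈200/0.05⌉ = 4000.
Per-layer scan distance: 1960 / 0.17 → 11529.4 mm.
Scan time per layer: 11529.4 / 3620 → 3.1849 s.
Per-layer time = 3.1849 + 11.2 = 14.3849 s.
Build time = 4000 × 14.3849 = 57539.6 s = 15.98 hours.

15.98 hours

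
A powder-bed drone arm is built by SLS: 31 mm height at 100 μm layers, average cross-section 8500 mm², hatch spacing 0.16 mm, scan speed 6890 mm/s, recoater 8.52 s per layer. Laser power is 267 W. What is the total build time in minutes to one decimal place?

Layer count = ceil(31 / 0.1) = 310.
Hatch length per layer: 8500 / 0.16 → 53125 mm.
Laser time per layer: 53125 / 6890 → 7.7104 s.
Time per layer: 7.7104 + 8.52 → 16.2304 s.
310 layers × 16.2304 s/layer = 5031.424 s, i.e. 83.9 minutes.

83.9 minutes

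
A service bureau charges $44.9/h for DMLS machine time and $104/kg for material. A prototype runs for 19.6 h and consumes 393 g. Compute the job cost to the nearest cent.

Machine-time cost: 44.9 × 19.6 → $880.04.
Material charge = 104 × 393/1000 = $40.872.
Job cost: 880.04 + 40.872 = 920.912 ≈ $920.91.

$920.91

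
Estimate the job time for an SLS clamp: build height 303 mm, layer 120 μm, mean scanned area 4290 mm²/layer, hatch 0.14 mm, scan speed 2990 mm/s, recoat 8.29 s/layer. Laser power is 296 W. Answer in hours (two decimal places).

Number of layers: 303 / 0.12 → 2525 (rounded up).
Per-layer scan distance = 4290 / 0.14, so 30642.9 mm.
Laser time per layer = 30642.9 / 2990 = 10.2485 s.
Per-layer time = 10.2485 + 8.29, so 18.5385 s.
Build time = 2525 × 18.5385 = 46809.7125 s = 13.00 hours.

13.00 hours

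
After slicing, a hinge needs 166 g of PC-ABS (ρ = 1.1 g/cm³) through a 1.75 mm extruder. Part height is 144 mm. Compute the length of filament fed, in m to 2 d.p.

62.74 m

Volume = 166 g / 1.1 g·cm⁻³ = 150.9091 cm³ = 150909.1 mm³.
Cross-section of 1.75 mm filament: π·(1.75/2)² = 2.4053 mm².
L = V/A = 150909.1/2.4053 = 62740.24 mm → 62.74 m.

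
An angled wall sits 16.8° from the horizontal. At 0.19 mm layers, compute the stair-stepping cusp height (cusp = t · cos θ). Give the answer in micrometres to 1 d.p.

h_c = t·cos θ = 0.19 × 0.9573 = 0.181887 mm (181.9 μm).

181.9 μm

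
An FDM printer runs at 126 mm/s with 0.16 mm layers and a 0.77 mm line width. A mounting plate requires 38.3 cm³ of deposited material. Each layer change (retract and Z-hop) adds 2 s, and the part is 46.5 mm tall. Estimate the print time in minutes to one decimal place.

50.8 minutes

Bead cross-section = 0.16 × 0.77, so 0.1232 mm².
Path length: 38300 mm³ / 0.1232 mm² → 310876.6 mm.
Time extruding = 310876.6 / 126 = 2467.3 s.
Layers = ⌈46.5/0.16⌉ = 291.
Z-hop total: 291 × 2 → 582 s.
Altogether 2467.3 + 582 = 3049.3 s, i.e. 50.8 minutes.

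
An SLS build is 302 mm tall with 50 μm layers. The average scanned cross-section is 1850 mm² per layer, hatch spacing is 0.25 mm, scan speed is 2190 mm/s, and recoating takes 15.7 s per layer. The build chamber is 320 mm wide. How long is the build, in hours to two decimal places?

Layer count = ceil(302 / 0.05) = 6040.
Scan path per layer: 1850 / 0.25 → 7400 mm.
Per-layer scan time = 7400 / 2190, so 3.379 s.
Layer cycle = 3.379 + 15.7 = 19.079 s.
Build time = 6040 × 19.079 = 115237.16 s = 32.01 hours.

32.01 hours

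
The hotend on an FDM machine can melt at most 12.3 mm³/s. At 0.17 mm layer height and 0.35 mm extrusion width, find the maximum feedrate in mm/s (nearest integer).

Bead cross-section = 0.17 × 0.35 = 0.0595 mm².
v_max = Q/A = 12.3/0.0595 = 206.72 mm/s → 207 mm/s.

207 mm/s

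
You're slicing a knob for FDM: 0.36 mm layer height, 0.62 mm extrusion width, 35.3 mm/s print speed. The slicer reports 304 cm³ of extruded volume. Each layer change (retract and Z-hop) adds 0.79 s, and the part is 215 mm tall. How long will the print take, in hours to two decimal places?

10.85 hours

Bead cross-section: 0.36 × 0.62 → 0.2232 mm².
Toolpath length = 304 cm³ / 0.2232 mm² = 304000 / 0.2232 = 1362007.2 mm.
Print-move time = 1362007.2 / 35.3, so 38583.8 s.
Layer count = ceil(215 / 0.36) = 598.
Layer-change overhead = 598 × 0.79, so 472.42 s.
Total = 38583.8 + 472.42 = 39056.22 s = 10.85 hours.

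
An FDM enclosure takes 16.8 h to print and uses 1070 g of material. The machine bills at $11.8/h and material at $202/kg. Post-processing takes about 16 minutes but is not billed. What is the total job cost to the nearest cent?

$414.38

Machine cost = 11.8 × 16.8, so $198.24.
Feedstock cost = 202 × 1070/1000, so $216.14.
Total = 198.24 + 216.14 = $414.38.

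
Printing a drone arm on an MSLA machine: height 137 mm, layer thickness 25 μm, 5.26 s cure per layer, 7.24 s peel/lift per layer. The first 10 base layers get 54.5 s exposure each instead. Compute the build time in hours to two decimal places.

19.16 hours

Number of layers: 137 / 0.025 → 5480 (rounded up).
Base layers = 10 × (54.5 + 7.24) = 617.4 s.
Remaining layers = 5470 × (5.26 + 7.24) = 68375 s.
Total = 617.4 + 68375 = 68992.4 s = 19.16 hours.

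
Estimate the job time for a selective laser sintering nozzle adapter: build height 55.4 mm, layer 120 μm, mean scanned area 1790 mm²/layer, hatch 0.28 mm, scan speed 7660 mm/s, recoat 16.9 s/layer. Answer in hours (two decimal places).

2.28 hours

Number of layers: 55.4 / 0.12 → 462 (rounded up).
Per-layer scan distance = 1790 / 0.28, so 6392.9 mm.
Laser time per layer: 6392.9 / 7660 → 0.8346 s.
Per-layer time: 0.8346 + 16.9 → 17.7346 s.
462 layers × 17.7346 s/layer = 8193.3852 s, i.e. 2.28 hours.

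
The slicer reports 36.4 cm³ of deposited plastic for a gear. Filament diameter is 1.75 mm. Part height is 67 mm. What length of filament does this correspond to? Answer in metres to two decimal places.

15.13 m

Filament cross-section = π × (1.75/2)² = 2.4053 mm².
L = 36400 mm³ / 2.4053 mm² = 15133.25 mm, i.e. 15.13 m.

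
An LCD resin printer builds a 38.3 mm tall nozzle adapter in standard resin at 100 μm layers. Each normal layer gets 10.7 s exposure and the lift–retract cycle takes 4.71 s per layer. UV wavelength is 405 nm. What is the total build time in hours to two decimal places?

1.64 hours

Layer count = ceil(38.3 / 0.1) = 383.
Each layer takes = 10.7 + 4.71 = 15.41 s.
Build time: 383 × 15.41 s = 5902.03 s, i.e. 1.64 hours.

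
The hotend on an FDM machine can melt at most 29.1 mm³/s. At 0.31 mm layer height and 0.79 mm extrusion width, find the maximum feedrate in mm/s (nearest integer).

119 mm/s

Bead cross-section = 0.31 × 0.79 = 0.2449 mm².
v_max = Q/A = 29.1/0.2449 = 118.82 mm/s → 119 mm/s.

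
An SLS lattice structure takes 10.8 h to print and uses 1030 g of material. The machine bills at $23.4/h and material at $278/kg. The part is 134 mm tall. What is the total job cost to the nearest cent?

Machine cost: 23.4 × 10.8 → $252.72.
Feedstock cost: 278 × 1030/1000 → $286.34.
Job cost: 252.72 + 286.34 = $539.06.

$539.06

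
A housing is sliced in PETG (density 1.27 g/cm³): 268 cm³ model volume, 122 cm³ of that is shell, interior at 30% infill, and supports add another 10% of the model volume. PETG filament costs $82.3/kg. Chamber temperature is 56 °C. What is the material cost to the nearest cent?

$20.13

Volume inside the shell = 268 − 122 = 146 cm³.
Deposited infill = 0.30 × 146 = 43.8 cm³.
Support = 0.10 × 268, so 26.8 cm³.
Total extruded = 122 + 43.8 + 26.8, so 192.6 cm³.
Mass = 192.6 × 1.27 = 244.602 g.
Cost = 244.602 g / 1000 × $82.3/kg = $20.13.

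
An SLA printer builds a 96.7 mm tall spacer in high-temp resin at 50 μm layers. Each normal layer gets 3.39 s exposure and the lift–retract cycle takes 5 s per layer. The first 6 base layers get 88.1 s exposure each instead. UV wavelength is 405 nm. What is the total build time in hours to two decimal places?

Number of layers: 96.7 / 0.05 → 1934 (rounded up).
Base layers: 6 × (88.1 + 5) → 558.6 s.
Remaining layers = 1928 × (3.39 + 5), so 16175.92 s.
Sum: 558.6 + 16175.92 = 16734.52 s → 4.65 hours.

4.65 hours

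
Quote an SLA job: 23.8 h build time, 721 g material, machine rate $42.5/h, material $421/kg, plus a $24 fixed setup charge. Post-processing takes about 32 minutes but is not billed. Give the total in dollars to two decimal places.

Machine-time cost: 42.5 × 23.8 → $1011.50.
Material cost = 421 × 721/1000, so $303.541.
Total = 1011.50 + 303.541 + 24 = 1339.041 ≈ $1339.04.

$1339.04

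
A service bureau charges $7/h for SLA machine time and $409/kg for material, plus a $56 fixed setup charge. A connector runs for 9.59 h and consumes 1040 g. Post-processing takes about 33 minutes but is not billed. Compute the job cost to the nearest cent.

Machine-time cost: 7 × 9.59 → $67.13.
Material charge: 409 × 1040/1000 → $425.36.
Total = 67.13 + 425.36 + 56 = $548.49.

$548.49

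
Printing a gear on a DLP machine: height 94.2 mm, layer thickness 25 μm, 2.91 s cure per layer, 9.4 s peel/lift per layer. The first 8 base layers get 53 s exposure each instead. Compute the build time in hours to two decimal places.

13.00 hours

Layers = ⌈94.2/0.025⌉ = 3768.
Base layers = 8 × (53 + 9.4) = 499.2 s.
Normal layers: 3760 × (2.91 + 9.4) → 46285.6 s.
Sum: 499.2 + 46285.6 = 46784.8 s → 13.00 hours.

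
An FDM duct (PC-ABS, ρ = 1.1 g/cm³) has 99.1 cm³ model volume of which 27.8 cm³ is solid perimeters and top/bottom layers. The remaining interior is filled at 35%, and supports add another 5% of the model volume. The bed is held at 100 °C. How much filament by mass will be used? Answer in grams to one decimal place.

Infill region = 99.1 − 27.8 = 71.3 cm³.
Deposited infill: 0.35 × 71.3 → 24.955 cm³.
Support: 0.05 × 99.1 → 4.955 cm³.
Total extruded = 27.8 + 24.955 + 4.955 = 57.71 cm³.
Mass = 57.71 × 1.1, so 63.481 g.

63.5 g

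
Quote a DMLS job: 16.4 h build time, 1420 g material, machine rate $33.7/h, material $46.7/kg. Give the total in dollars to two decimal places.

$618.99

Time charge = 33.7 × 16.4 = $552.68.
Material cost = 46.7 × 1420/1000 = $66.314.
Total = 552.68 + 66.314 = 618.994 ≈ $618.99.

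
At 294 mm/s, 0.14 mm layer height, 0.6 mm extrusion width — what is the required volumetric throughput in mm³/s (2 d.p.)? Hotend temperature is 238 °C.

Bead cross-section = 0.14 × 0.6, so 0.084 mm².
Q = v·A = 294 × 0.084 = 24.70 mm³/s.

24.70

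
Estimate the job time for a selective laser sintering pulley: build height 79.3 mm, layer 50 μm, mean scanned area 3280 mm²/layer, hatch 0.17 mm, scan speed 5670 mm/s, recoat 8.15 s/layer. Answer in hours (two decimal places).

Layer count = ceil(79.3 / 0.05) = 1586.
Hatch length per layer: 3280 / 0.17 → 19294.1 mm.
Per-layer scan time: 19294.1 / 5670 → 3.4028 s.
Per-layer time = 3.4028 + 8.15, so 11.5528 s.
Build time = 1586 × 11.5528 = 18322.7408 s = 5.09 hours.

5.09 hours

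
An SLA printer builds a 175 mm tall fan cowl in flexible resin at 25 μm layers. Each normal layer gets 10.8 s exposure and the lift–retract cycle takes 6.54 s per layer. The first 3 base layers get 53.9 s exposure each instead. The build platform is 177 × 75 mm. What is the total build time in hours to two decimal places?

33.75 hours

Layer count = ceil(175 / 0.025) = 7000.
Burn-in layers = 3 × (53.9 + 6.54), so 181.32 s.
Normal layers: 6997 × (10.8 + 6.54) → 121327.98 s.
Sum: 181.32 + 121327.98 = 121509.3 s → 33.75 hours.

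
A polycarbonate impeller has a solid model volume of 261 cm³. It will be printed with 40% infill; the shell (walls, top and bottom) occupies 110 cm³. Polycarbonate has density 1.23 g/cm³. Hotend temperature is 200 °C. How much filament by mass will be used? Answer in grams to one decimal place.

Volume inside the shell: 261 − 110 → 151 cm³.
Deposited infill = 0.40 × 151 = 60.4 cm³.
Deposited volume = 110 + 60.4, so 170.4 cm³.
Mass: 170.4 × 1.23 → 209.592 g.

209.6 g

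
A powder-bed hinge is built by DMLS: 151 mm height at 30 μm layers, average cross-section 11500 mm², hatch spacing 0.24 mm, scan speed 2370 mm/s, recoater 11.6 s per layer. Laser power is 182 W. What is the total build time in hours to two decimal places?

44.49 hours

Number of layers: 151 / 0.03 → 5034 (rounded up).
Scan path per layer: 11500 / 0.24 → 47916.7 mm.
Per-layer scan time: 47916.7 / 2370 → 20.218 s.
Layer cycle = 20.218 + 11.6 = 31.818 s.
Total: 5034 × 31.818 s = 160171.812 s → 44.49 hours.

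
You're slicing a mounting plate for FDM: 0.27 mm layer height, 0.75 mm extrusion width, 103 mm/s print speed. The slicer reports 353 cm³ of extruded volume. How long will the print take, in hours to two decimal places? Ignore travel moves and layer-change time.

4.70 hours

Bead cross-section = 0.27 × 0.75 = 0.2025 mm².
Path length: 353000 mm³ / 0.2025 mm² → 1743209.9 mm.
Extrusion time = 1743209.9 / 103, so 16924.4 s.
In the requested units: 16924.4 s = 4.70 hours.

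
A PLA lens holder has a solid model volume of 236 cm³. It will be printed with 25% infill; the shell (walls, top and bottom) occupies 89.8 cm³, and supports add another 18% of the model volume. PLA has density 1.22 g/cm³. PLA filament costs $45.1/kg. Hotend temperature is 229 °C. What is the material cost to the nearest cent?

$9.29

Volume inside the shell = 236 − 89.8 = 146.2 cm³.
Deposited infill = 0.25 × 146.2 = 36.55 cm³.
Support: 0.18 × 236 → 42.48 cm³.
Total extruded: 89.8 + 36.55 + 42.48 → 168.83 cm³.
Mass = 168.83 × 1.22 = 205.9726 g.
Cost = 205.9726 g / 1000 × $45.1/kg = $9.29.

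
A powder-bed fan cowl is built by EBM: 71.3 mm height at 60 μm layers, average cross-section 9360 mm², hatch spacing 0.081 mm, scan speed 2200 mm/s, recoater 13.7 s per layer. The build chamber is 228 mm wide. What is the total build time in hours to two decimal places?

Layer count = ceil(71.3 / 0.06) = 1189.
Per-layer scan distance = 9360 / 0.081 = 115555.6 mm.
Scan time per layer: 115555.6 / 2200 → 52.5253 s.
Time per layer = 52.5253 + 13.7, so 66.2253 s.
1189 layers × 66.2253 s/layer = 78741.8817 s, i.e. 21.87 hours.

21.87 hours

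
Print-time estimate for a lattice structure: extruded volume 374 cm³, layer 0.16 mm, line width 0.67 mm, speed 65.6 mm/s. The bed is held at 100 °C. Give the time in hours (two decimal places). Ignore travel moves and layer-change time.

Extrusion cross-section = 0.16 × 0.67, so 0.1072 mm².
Path length: 374000 mm³ / 0.1072 mm² → 3488806 mm.
Print-move time: 3488806 / 65.6 → 53183 s.
Converting: 53183 s = 14.77 hours.

14.77 hours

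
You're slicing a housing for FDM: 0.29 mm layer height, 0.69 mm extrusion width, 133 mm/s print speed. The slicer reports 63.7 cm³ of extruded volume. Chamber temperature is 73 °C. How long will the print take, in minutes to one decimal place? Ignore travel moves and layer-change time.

Extrusion cross-section = 0.29 × 0.69 = 0.2001 mm².
Total extruded path = 63700/0.2001 = 318340.8 mm.
Time extruding: 318340.8 / 133 → 2393.5 s.
That's 2393.5 s → 39.9 minutes.

39.9 minutes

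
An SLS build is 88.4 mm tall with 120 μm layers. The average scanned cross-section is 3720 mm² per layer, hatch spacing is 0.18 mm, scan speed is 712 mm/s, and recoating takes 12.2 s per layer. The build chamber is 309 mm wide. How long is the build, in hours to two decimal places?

Layer count = ceil(88.4 / 0.12) = 737.
Per-layer scan distance = 3720 / 0.18, so 20666.7 mm.
Per-layer scan time: 20666.7 / 712 → 29.0263 s.
Layer cycle = 29.0263 + 12.2, so 41.2263 s.
Total: 737 × 41.2263 s = 30383.7831 s → 8.44 hours.

8.44 hours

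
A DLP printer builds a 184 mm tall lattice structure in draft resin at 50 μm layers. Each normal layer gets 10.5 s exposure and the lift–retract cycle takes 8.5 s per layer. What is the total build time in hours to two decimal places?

19.42 hours

Number of layers: 184 / 0.05 → 3680 (rounded up).
Per-layer time = 10.5 + 8.5, so 19 s.
Total = 3680 × 19 = 69920 s = 19.42 hours.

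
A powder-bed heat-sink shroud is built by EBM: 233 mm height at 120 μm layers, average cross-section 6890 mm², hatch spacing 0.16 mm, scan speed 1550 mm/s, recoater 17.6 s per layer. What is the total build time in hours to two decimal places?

24.48 hours

Layers = ⌈233/0.12⌉ = 1942.
Hatch length per layer = 6890 / 0.16 = 43062.5 mm.
Scan time per layer = 43062.5 / 1550 = 27.7823 s.
Time per layer = 27.7823 + 17.6 = 45.3823 s.
Build time = 1942 × 45.3823 = 88132.4266 s = 24.48 hours.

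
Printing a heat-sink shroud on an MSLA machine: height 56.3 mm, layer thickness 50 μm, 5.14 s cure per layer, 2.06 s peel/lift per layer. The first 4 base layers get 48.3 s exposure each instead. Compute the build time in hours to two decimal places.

Number of layers: 56.3 / 0.05 → 1126 (rounded up).
Bottom layers = 4 × (48.3 + 2.06), so 201.44 s.
Remaining layers = 1122 × (5.14 + 2.06) = 8078.4 s.
Sum: 201.44 + 8078.4 = 8279.84 s → 2.30 hours.

2.30 hours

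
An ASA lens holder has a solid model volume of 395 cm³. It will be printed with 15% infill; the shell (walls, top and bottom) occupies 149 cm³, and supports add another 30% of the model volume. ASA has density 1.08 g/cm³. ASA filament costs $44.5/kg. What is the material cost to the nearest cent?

Infill region: 395 − 149 → 246 cm³.
Infill deposited = 0.15 × 246, so 36.9 cm³.
Support: 0.30 × 395 → 118.5 cm³.
Total printed volume: 149 + 36.9 + 118.5 → 304.4 cm³.
Mass = 304.4 × 1.08 = 328.752 g.
Cost = 328.752 g / 1000 × $44.5/kg = $14.63.

$14.63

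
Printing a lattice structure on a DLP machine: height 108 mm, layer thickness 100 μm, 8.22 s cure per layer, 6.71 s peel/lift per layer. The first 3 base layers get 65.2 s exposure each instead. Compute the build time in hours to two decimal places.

4.53 hours

Layers = ⌈108/0.1⌉ = 1080.
Base layers = 3 × (65.2 + 6.71) = 215.73 s.
Regular layers = 1077 × (8.22 + 6.71) = 16079.61 s.
Sum: 215.73 + 16079.61 = 16295.34 s → 4.53 hours.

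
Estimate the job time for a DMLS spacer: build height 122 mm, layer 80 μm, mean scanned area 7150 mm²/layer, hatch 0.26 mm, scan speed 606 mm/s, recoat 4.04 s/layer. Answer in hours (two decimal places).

20.93 hours

Layer count = ceil(122 / 0.08) = 1525.
Hatch length per layer: 7150 / 0.26 → 27500 mm.
Per-layer scan time: 27500 / 606 → 45.3795 s.
Layer cycle = 45.3795 + 4.04 = 49.4195 s.
Total: 1525 × 49.4195 s = 75364.7375 s → 20.93 hours.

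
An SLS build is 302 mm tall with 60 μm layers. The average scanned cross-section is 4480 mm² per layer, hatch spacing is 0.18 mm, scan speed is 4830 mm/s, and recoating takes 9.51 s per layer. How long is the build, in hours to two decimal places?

20.50 hours

Number of layers: 302 / 0.06 → 5034 (rounded up).
Per-layer scan distance: 4480 / 0.18 → 24888.9 mm.
Scan time per layer = 24888.9 / 4830 = 5.153 s.
Layer cycle = 5.153 + 9.51 = 14.663 s.
Build time = 5034 × 14.663 = 73813.542 s = 20.50 hours.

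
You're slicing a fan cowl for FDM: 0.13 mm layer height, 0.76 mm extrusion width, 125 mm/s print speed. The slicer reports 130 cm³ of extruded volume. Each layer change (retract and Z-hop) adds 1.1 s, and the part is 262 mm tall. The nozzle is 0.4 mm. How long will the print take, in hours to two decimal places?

3.54 hours

Line area: 0.13 × 0.76 → 0.0988 mm².
Path length: 130000 mm³ / 0.0988 mm² → 1315789.5 mm.
Time extruding: 1315789.5 / 125 → 10526.3 s.
Layers = ⌈262/0.13⌉ = 2016.
Z-hop total: 2016 × 1.1 → 2217.6 s.
Altogether 10526.3 + 2217.6 = 12743.9 s, i.e. 3.54 hours.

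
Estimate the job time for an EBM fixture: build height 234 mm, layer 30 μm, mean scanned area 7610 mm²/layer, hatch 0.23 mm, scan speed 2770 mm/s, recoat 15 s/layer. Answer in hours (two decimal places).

Layers = ⌈234/0.03⌉ = 7800.
Scan path per layer = 7610 / 0.23 = 33087 mm.
Scan time per layer = 33087 / 2770 = 11.9448 s.
Time per layer = 11.9448 + 15, so 26.9448 s.
7800 layers × 26.9448 s/layer = 210169.44 s, i.e. 58.38 hours.

58.38 hours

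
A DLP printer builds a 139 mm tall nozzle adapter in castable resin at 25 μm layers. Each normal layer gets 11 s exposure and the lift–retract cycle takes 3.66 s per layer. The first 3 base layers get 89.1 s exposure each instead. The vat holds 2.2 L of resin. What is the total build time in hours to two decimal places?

Layers = ⌈139/0.025⌉ = 5560.
Burn-in layers = 3 × (89.1 + 3.66) = 278.28 s.
Remaining layers = 5557 × (11 + 3.66) = 81465.62 s.
Sum: 278.28 + 81465.62 = 81743.9 s → 22.71 hours.

22.71 hours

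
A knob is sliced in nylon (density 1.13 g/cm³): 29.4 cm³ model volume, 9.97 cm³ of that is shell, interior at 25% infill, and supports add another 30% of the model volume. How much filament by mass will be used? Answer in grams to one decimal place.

Interior volume = 29.4 − 9.97 = 19.43 cm³.
Deposited infill: 0.25 × 19.43 → 4.8575 cm³.
Support = 0.30 × 29.4 = 8.82 cm³.
Deposited volume = 9.97 + 4.8575 + 8.82 = 23.6475 cm³.
Mass = 23.6475 × 1.13 = 26.721675 g.

26.7 g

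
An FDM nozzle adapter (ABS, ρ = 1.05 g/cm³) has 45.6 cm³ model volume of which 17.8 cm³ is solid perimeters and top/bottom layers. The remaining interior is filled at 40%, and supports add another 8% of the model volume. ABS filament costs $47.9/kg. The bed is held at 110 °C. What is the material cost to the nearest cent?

Infill region = 45.6 − 17.8 = 27.8 cm³.
Infill volume = 0.40 × 27.8 = 11.12 cm³.
Support = 0.08 × 45.6, so 3.648 cm³.
Total extruded: 17.8 + 11.12 + 3.648 → 32.568 cm³.
Mass: 32.568 × 1.05 → 34.1964 g.
At $47.9/kg: 34.1964/1000 × 47.9 = $1.64.

$1.64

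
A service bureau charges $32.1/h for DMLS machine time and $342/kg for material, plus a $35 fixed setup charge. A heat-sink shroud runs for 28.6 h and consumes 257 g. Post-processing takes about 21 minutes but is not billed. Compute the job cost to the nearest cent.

$1040.95

Machine cost = 32.1 × 28.6, so $918.06.
Material cost = 342 × 257/1000, so $87.894.
Adding setup: 918.06 + 87.894 + 35 → 1040.954 ≈ $1040.95.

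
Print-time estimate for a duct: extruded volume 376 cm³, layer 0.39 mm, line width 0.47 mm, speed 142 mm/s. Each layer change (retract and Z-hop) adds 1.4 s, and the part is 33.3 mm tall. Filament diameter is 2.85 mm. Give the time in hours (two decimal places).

4.05 hours

Bead cross-section = 0.39 × 0.47 = 0.1833 mm².
Toolpath length = 376 cm³ / 0.1833 mm² = 376000 / 0.1833 = 2051282.1 mm.
Print-move time = 2051282.1 / 142 = 14445.6 s.
Number of layers: 33.3 / 0.39 → 86 (rounded up).
Non-print overhead = 86 × 1.4, so 120.4 s.
Altogether 14445.6 + 120.4 = 14566 s, i.e. 4.05 hours.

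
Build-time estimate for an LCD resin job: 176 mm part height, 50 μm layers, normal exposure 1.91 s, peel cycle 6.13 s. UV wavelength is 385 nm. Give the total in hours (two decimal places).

7.86 hours

Number of layers: 176 / 0.05 → 3520 (rounded up).
Per-layer time = 1.91 + 6.13 = 8.04 s.
Total = 3520 × 8.04 = 28300.8 s = 7.86 hours.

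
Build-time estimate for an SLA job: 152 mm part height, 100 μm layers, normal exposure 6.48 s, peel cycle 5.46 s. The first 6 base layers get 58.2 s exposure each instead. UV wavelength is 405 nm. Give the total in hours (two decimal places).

Layer count = ceil(152 / 0.1) = 1520.
Base layers = 6 × (58.2 + 5.46) = 381.96 s.
Remaining layers = 1514 × (6.48 + 5.46), so 18077.16 s.
Sum: 381.96 + 18077.16 = 18459.12 s → 5.13 hours.

5.13 hours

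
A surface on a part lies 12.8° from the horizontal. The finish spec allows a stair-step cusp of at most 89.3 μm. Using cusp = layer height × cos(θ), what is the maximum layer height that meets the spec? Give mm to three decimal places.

cos(12.8°) = 0.9751; t_max = 0.0893/0.9751 = 0.092 mm.

0.092 mm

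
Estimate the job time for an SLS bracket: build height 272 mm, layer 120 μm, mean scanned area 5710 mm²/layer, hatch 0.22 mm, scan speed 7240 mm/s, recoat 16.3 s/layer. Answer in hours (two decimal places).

12.52 hours

Number of layers: 272 / 0.12 → 2267 (rounded up).
Scan path per layer = 5710 / 0.22, so 25954.5 mm.
Scan time per layer = 25954.5 / 7240, so 3.5849 s.
Time per layer = 3.5849 + 16.3 = 19.8849 s.
2267 layers × 19.8849 s/layer = 45079.0683 s, i.e. 12.52 hours.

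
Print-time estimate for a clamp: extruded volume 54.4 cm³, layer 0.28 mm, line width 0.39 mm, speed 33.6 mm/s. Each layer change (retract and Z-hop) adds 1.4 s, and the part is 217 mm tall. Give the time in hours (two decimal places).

Bead cross-section: 0.28 × 0.39 → 0.1092 mm².
Total extruded path = 54400/0.1092 = 498168.5 mm.
Time extruding = 498168.5 / 33.6, so 14826.4 s.
Layer count = ceil(217 / 0.28) = 775.
Non-print overhead = 775 × 1.4 = 1085 s.
Altogether 14826.4 + 1085 = 15911.4 s, i.e. 4.42 hours.

4.42 hours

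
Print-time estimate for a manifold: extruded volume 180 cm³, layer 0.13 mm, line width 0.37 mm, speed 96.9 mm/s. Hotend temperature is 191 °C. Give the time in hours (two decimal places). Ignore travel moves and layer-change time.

10.73 hours

Extrusion cross-section = 0.13 × 0.37 = 0.0481 mm².
Path length: 180000 mm³ / 0.0481 mm² → 3742203.7 mm.
Extrusion time = 3742203.7 / 96.9, so 38619.2 s.
That's 38619.2 s → 10.73 hours.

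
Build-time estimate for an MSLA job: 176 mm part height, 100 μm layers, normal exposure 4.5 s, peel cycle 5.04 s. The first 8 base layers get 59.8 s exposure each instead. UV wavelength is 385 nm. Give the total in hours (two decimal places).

Layers = ⌈176/0.1⌉ = 1760.
Burn-in layers = 8 × (59.8 + 5.04), so 518.72 s.
Normal layers = 1752 × (4.5 + 5.04) = 16714.08 s.
Total = 518.72 + 16714.08 = 17232.8 s = 4.79 hours.

4.79 hours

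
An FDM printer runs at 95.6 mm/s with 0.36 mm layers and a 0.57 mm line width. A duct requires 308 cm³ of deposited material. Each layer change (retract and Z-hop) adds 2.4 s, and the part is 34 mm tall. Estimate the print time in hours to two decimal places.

4.42 hours

Extrusion cross-section = 0.36 × 0.57, so 0.2052 mm².
Total extruded path = 308000/0.2052 = 1500974.7 mm.
Time extruding = 1500974.7 / 95.6, so 15700.6 s.
Layers = ⌈34/0.36⌉ = 95.
Z-hop total = 95 × 2.4, so 228 s.
Altogether 15700.6 + 228 = 15928.6 s, i.e. 4.42 hours.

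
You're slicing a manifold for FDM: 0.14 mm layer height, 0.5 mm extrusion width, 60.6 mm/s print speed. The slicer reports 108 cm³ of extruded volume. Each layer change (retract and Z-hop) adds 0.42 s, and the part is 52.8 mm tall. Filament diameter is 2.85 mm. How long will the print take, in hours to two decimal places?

7.12 hours

Line area = 0.14 × 0.5 = 0.07 mm².
Total extruded path = 108000/0.07 = 1542857.1 mm.
Extrusion time = 1542857.1 / 60.6 = 25459.7 s.
Number of layers: 52.8 / 0.14 → 378 (rounded up).
Non-print overhead = 378 × 0.42 = 158.76 s.
Altogether 25459.7 + 158.76 = 25618.46 s, i.e. 7.12 hours.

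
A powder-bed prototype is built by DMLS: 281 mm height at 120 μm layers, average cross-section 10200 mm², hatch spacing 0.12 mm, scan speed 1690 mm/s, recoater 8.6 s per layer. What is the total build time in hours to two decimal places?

38.32 hours

Layers = ⌈281/0.12⌉ = 2342.
Hatch length per layer: 10200 / 0.12 → 85000 mm.
Scan time per layer = 85000 / 1690, so 50.2959 s.
Time per layer = 50.2959 + 8.6 = 58.8959 s.
Build time = 2342 × 58.8959 = 137934.1978 s = 38.32 hours.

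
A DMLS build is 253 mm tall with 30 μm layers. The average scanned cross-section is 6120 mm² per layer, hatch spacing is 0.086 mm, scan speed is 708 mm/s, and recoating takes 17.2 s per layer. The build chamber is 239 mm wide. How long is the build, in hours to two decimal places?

Layer count = ceil(253 / 0.03) = 8434.
Per-layer scan distance = 6120 / 0.086, so 71162.8 mm.
Per-layer scan time = 71162.8 / 708, so 100.5124 s.
Layer cycle = 100.5124 + 17.2, so 117.7124 s.
Build time = 8434 × 117.7124 = 992786.3816 s = 275.77 hours.

275.77 hours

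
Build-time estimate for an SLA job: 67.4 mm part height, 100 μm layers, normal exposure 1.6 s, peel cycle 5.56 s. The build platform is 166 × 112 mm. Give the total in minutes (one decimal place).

80.4 minutes

Layer count = ceil(67.4 / 0.1) = 674.
Each layer takes = 1.6 + 5.56, so 7.16 s.
Total = 674 × 7.16 = 4825.84 s = 80.4 minutes.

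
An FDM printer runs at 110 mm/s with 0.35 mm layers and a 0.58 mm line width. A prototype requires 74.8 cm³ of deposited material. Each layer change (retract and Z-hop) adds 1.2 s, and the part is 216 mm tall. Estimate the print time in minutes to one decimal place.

68.2 minutes

Bead cross-section = 0.35 × 0.58, so 0.203 mm².
Toolpath length = 74.8 cm³ / 0.203 mm² = 74800 / 0.203 = 368472.9 mm.
Time extruding: 368472.9 / 110 → 3349.8 s.
Layers = ⌈216/0.35⌉ = 618.
Z-hop total: 618 × 1.2 → 741.6 s.
Altogether 3349.8 + 741.6 = 4091.4 s, i.e. 68.2 minutes.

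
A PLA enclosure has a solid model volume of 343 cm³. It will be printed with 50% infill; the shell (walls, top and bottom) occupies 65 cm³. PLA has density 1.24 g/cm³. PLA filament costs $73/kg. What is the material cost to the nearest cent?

$18.47

Interior volume: 343 − 65 → 278 cm³.
Deposited infill = 0.50 × 278, so 139 cm³.
Total extruded = 65 + 139, so 204 cm³.
Mass: 204 × 1.24 → 252.96 g.
Cost = 252.96 g / 1000 × $73/kg = $18.47.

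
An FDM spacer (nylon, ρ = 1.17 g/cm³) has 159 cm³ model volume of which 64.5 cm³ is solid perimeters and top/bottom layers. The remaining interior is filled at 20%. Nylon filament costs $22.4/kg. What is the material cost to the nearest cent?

Volume inside the shell = 159 − 64.5, so 94.5 cm³.
Infill volume = 0.20 × 94.5 = 18.9 cm³.
Deposited volume = 64.5 + 18.9, so 83.4 cm³.
Mass = 83.4 × 1.17, so 97.578 g.
Cost = 97.578 g / 1000 × $22.4/kg = $2.19.

$2.19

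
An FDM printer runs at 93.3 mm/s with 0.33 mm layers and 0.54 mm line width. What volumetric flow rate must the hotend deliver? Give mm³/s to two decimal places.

16.63

Extrusion cross-section = 0.33 × 0.54 = 0.1782 mm².
Volumetric flow = 93.3 × 0.1782 = 16.63 mm³/s.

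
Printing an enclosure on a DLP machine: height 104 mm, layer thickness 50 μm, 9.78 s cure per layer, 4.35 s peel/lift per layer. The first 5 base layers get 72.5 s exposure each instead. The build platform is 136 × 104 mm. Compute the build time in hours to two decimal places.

Layers = ⌈104/0.05⌉ = 2080.
Base layers = 5 × (72.5 + 4.35), so 384.25 s.
Remaining layers: 2075 × (9.78 + 4.35) → 29319.75 s.
Total = 384.25 + 29319.75 = 29704 s = 8.25 hours.

8.25 hours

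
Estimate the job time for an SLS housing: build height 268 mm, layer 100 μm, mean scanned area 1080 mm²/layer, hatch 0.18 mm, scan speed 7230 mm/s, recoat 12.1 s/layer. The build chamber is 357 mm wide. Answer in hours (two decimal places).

Layers = ⌈268/0.1⌉ = 2680.
Per-layer scan distance: 1080 / 0.18 → 6000 mm.
Per-layer scan time = 6000 / 7230 = 0.8299 s.
Layer cycle = 0.8299 + 12.1 = 12.9299 s.
2680 layers × 12.9299 s/layer = 34652.132 s, i.e. 9.63 hours.

9.63 hours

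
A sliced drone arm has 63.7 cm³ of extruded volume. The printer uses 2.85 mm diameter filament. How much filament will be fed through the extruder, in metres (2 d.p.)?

Filament cross-section = π × (2.85/2)² = 6.3794 mm².
Length = 63.7 cm³ / 6.3794 mm² = 63700 / 6.3794 = 9985.27 mm = 9.99 m.

9.99 m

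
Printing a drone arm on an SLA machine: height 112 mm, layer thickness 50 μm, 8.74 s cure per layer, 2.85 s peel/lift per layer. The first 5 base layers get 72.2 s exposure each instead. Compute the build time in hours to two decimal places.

Number of layers: 112 / 0.05 → 2240 (rounded up).
Bottom layers = 5 × (72.2 + 2.85) = 375.25 s.
Remaining layers: 2235 × (8.74 + 2.85) → 25903.65 s.
Sum: 375.25 + 25903.65 = 26278.9 s → 7.30 hours.

7.30 hours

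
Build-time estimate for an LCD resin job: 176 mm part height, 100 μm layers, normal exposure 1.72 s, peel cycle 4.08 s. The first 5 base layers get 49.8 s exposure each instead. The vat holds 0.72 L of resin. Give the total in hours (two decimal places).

2.90 hours

Layers = ⌈176/0.1⌉ = 1760.
Burn-in layers = 5 × (49.8 + 4.08), so 269.4 s.
Normal layers = 1755 × (1.72 + 4.08), so 10179 s.
Total = 269.4 + 10179 = 10448.4 s = 2.90 hours.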